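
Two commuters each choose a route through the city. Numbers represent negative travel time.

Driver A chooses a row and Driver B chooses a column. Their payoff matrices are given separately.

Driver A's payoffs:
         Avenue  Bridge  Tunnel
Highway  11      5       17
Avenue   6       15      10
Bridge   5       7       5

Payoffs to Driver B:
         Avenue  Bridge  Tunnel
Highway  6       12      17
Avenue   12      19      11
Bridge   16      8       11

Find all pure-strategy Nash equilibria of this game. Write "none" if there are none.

(Highway, Tunnel), (Avenue, Bridge)

Check each profile: it is a Nash equilibrium iff no player can strictly gain by switching unilaterally.
(Highway, Avenue): Driver B can switch to Bridge (6 → 12). Not NE.
(Highway, Bridge): Driver A can switch to Avenue (5 → 15). Not NE.
(Highway, Tunnel): Driver A gets 17, best alternative 10; Driver B gets 17, best alternative 12. No profitable deviation — NE.
(Avenue, Avenue): Driver A can switch to Highway (6 → 11). Not NE.
(Avenue, Bridge): Driver A gets 15, best alternative 7; Driver B gets 19, best alternative 12. No profitable deviation — NE.
(Avenue, Tunnel): Driver A can switch to Highway (10 → 17). Not NE.
(Bridge, Avenue): Driver A can switch to Highway (5 → 11). Not NE.
(Bridge, Bridge): Driver A can switch to Avenue (7 → 15). Not NE.
(The remaining 1 profile has a profitable deviation by the same check.)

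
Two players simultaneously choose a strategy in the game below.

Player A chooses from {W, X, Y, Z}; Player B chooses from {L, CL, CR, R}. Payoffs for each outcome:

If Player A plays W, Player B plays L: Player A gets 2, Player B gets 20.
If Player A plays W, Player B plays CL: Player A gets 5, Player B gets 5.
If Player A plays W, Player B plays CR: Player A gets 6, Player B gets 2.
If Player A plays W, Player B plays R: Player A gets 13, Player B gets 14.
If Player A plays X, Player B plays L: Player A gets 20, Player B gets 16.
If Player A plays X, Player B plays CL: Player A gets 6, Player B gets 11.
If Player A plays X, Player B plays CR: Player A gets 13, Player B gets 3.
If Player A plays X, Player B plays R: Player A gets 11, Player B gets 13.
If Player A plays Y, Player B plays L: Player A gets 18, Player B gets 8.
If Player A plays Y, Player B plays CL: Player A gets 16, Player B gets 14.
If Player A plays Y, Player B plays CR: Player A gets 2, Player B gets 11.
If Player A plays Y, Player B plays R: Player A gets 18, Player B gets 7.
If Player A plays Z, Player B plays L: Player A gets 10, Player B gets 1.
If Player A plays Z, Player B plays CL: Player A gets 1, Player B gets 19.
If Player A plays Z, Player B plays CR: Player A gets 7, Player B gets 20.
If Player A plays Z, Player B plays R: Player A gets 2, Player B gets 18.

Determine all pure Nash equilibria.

The pure Nash equilibria are (X, L) and (Y, CL).

For each strategy profile, look for a profitable unilateral deviation.
(W, L): Player A can switch to X (2 → 20). Not NE.
(W, CL): Player A can switch to X (5 → 6). Not NE.
(W, CR): Player A can switch to X (6 → 13). Not NE.
(W, R): Player A can switch to Y (13 → 18). Not NE.
(X, L): Player A gets 20, best alternative 18; Player B gets 16, best alternative 13. No profitable deviation — NE.
(X, CL): Player A can switch to Y (6 → 16). Not NE.
(X, CR): Player B can switch to L (3 → 16). Not NE.
(X, R): Player A can switch to W (11 → 13). Not NE.
(Y, L): Player A can switch to X (18 → 20). Not NE.
(Y, CL): Player A gets 16, best alternative 6; Player B gets 14, best alternative 11. No profitable deviation — NE.
(The remaining 6 profiles each have a profitable deviation by the same check.)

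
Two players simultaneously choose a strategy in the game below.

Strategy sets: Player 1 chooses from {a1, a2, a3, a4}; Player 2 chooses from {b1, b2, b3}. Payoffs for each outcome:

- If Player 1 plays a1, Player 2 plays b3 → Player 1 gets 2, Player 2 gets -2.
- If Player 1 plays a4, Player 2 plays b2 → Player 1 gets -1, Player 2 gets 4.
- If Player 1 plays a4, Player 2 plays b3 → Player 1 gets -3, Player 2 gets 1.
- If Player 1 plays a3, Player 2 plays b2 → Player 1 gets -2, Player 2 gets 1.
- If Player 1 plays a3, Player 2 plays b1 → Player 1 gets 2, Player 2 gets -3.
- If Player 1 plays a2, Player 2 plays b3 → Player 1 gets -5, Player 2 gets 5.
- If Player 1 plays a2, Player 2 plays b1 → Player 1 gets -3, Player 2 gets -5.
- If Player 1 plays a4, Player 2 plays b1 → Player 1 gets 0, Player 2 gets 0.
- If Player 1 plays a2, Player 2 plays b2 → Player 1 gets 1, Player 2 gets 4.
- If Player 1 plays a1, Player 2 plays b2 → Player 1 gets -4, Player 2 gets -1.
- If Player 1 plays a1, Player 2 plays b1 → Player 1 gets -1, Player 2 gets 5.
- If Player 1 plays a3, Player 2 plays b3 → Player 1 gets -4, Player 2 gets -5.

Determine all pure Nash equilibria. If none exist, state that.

Player 1 against b1: payoffs -1, -3, 2, 0 → best response a3.
Player 1 against b2: payoffs -4, 1, -2, -1 → best response a2.
Player 1 against b3: payoffs 2, -5, -4, -3 → best response a1.
Player 2 against a1: payoffs 5, -1, -2 → best response b1.
Player 2 against a2: payoffs -5, 4, 5 → best response b3.
Player 2 against a3: payoffs -3, 1, -5 → best response b2.
Player 2 against a4: payoffs 0, 4, 1 → best response b2.
No profile is a mutual best response for all players.

none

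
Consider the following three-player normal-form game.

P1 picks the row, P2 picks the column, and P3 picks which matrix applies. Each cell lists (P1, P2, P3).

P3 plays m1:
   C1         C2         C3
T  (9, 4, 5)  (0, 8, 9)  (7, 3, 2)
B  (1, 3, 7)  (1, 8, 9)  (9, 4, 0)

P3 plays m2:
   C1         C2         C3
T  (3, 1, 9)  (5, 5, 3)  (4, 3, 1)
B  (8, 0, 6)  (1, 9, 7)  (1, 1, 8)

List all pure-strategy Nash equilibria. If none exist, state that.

For each player, find the best response to each opponent profile; mutual best responses are the pure NE.
P1 against (C1, m1): payoffs 9, 1 → best response T.
P1 against (C1, m2): payoffs 3, 8 → best response B.
P1 against (C2, m1): payoffs 0, 1 → best response B.
P1 against (C2, m2): payoffs 5, 1 → best response T.
P1 against (C3, m1): payoffs 7, 9 → best response B.
P1 against (C3, m2): payoffs 4, 1 → best response T.
P2 against (T, m1): payoffs 4, 8, 3 → best response C2.
P2 against (T, m2): payoffs 1, 5, 3 → best response C2.
P2 against (B, m1): payoffs 3, 8, 4 → best response C2.
P2 against (B, m2): payoffs 0, 9, 1 → best response C2.
P3 against (T, C1): payoffs 5, 9 → best response m2.
P3 against (T, C2): payoffs 9, 3 → best response m1.
P3 against (T, C3): payoffs 2, 1 → best response m1.
P3 against (B, C1): payoffs 7, 6 → best response m1.
P3 against (B, C2): payoffs 9, 7 → best response m1.
P3 against (B, C3): payoffs 0, 8 → best response m2.
Mutual best responses: (B, C2, m1).

(B, C2, m1)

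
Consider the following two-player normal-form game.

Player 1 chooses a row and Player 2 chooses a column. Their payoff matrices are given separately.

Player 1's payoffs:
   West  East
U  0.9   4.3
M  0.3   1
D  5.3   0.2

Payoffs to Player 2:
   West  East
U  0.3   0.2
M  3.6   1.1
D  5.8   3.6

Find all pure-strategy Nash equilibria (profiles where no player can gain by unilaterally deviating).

Check each profile: it is a Nash equilibrium iff no player can strictly gain by switching unilaterally.
(U, West): Player 1 can switch to D (0.9 → 5.3). Not NE.
(U, East): Player 2 can switch to West (0.2 → 0.3). Not NE.
(M, West): Player 1 can switch to U (0.3 → 0.9). Not NE.
(M, East): Player 1 can switch to U (1 → 4.3). Not NE.
(D, West): Player 1 gets 5.3, best alternative 0.9; Player 2 gets 5.8, best alternative 3.6. No profitable deviation — NE.
(D, East): Player 1 can switch to U (0.2 → 4.3). Not NE.

Pure NE: (D, West)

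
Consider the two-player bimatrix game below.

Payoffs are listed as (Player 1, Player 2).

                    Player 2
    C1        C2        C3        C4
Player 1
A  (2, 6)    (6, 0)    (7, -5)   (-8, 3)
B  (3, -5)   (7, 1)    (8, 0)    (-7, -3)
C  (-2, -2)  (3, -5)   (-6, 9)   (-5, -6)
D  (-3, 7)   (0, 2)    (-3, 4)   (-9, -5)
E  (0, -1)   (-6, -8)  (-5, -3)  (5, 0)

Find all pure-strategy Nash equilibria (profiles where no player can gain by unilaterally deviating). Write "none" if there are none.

(A, C1): Player 1 can switch to B (2 → 3). Not NE.
(A, C2): Player 1 can switch to B (6 → 7). Not NE.
(A, C3): Player 1 can switch to B (7 → 8). Not NE.
(A, C4): Player 1 can switch to B (-8 → -7). Not NE.
(B, C1): Player 2 can switch to C2 (-5 → 1). Not NE.
(B, C2): Player 1 gets 7, best alternative 6; Player 2 gets 1, best alternative 0. No profitable deviation — NE.
(B, C3): Player 2 can switch to C2 (0 → 1). Not NE.
(B, C4): Player 1 can switch to C (-7 → -5). Not NE.
(C, C1): Player 1 can switch to A (-2 → 2). Not NE.
(C, C2): Player 1 can switch to A (3 → 6). Not NE.
(C, C3): Player 1 can switch to A (-6 → 7). Not NE.
(C, C4): Player 1 can switch to E (-5 → 5). Not NE.
(D, C1): Player 1 can switch to A (-3 → 2). Not NE.
(E, C4): Player 1 gets 5, best alternative -5; Player 2 gets 0, best alternative -1. No profitable deviation — NE.
(The remaining 6 profiles each have a profitable deviation by the same check.)

Pure-strategy Nash equilibria: (B, C2) and (E, C4)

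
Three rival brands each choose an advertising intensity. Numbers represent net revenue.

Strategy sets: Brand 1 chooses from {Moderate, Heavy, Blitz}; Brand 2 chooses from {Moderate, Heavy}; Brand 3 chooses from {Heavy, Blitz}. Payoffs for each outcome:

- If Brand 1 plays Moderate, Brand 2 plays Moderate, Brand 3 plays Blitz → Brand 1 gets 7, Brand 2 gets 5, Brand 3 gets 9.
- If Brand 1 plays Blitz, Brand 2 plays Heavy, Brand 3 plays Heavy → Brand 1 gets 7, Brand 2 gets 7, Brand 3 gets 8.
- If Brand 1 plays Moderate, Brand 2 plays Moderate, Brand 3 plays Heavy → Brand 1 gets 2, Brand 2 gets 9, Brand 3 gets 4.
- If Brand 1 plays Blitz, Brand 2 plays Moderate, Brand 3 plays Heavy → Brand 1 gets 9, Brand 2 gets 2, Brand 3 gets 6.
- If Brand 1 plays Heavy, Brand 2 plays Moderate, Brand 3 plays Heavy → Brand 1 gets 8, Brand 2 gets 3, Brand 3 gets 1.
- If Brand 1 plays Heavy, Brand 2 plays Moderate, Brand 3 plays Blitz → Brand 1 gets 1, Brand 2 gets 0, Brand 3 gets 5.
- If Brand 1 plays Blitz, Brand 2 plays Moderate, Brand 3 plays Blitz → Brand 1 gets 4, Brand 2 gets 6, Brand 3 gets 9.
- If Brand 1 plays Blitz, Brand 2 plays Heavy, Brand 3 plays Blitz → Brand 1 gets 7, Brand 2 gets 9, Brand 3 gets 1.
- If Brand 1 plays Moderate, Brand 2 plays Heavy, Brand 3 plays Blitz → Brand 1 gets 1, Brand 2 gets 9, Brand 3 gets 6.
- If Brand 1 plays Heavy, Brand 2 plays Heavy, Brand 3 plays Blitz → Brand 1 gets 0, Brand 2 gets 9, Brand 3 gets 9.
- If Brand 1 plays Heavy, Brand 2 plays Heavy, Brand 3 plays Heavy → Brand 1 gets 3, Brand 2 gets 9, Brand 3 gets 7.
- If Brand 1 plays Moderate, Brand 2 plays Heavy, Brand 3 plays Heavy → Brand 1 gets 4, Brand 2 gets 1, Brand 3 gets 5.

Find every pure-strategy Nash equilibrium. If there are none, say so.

Pure NE: (Blitz, Heavy, Heavy)

Mark each player's best response to every combination of opponents' strategies; a profile where every player is best-responding is a pure Nash equilibrium.
Brand 1 against (Moderate, Heavy): payoffs 2, 8, 9 → best response Blitz.
Brand 1 against (Moderate, Blitz): payoffs 7, 1, 4 → best response Moderate.
Brand 1 against (Heavy, Heavy): payoffs 4, 3, 7 → best response Blitz.
Brand 1 against (Heavy, Blitz): payoffs 1, 0, 7 → best response Blitz.
Brand 2 against (Moderate, Heavy): payoffs 9, 1 → best response Moderate.
Brand 2 against (Moderate, Blitz): payoffs 5, 9 → best response Heavy.
Brand 2 against (Heavy, Heavy): payoffs 3, 9 → best response Heavy.
Brand 2 against (Heavy, Blitz): payoffs 0, 9 → best response Heavy.
Brand 2 against (Blitz, Heavy): payoffs 2, 7 → best response Heavy.
Brand 2 against (Blitz, Blitz): payoffs 6, 9 → best response Heavy.
Brand 3 against (Moderate, Moderate): payoffs 4, 9 → best response Blitz.
Brand 3 against (Moderate, Heavy): payoffs 5, 6 → best response Blitz.
Brand 3 against (Heavy, Moderate): payoffs 1, 5 → best response Blitz.
Brand 3 against (Heavy, Heavy): payoffs 7, 9 → best response Blitz.
Brand 3 against (Blitz, Moderate): payoffs 6, 9 → best response Blitz.
Brand 3 against (Blitz, Heavy): payoffs 8, 1 → best response Heavy.
Mutual best responses: (Blitz, Heavy, Heavy).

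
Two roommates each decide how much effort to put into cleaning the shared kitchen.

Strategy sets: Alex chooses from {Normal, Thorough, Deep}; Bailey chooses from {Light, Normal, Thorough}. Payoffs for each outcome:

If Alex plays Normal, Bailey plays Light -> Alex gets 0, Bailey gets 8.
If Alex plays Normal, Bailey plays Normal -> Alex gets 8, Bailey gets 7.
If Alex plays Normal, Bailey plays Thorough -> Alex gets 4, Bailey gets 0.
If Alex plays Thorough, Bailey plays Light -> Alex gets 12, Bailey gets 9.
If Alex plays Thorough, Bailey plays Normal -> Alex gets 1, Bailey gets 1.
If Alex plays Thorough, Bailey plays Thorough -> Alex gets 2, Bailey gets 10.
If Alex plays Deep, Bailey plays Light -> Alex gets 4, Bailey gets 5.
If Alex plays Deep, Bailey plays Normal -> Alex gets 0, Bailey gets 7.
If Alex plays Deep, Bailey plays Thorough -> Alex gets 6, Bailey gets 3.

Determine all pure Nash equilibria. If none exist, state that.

Check each profile: it is a Nash equilibrium iff no player can strictly gain by switching unilaterally.
(Normal, Light): Alex can switch to Thorough (0 → 12). Not NE.
(Normal, Normal): Bailey can switch to Light (7 → 8). Not NE.
(Normal, Thorough): Alex can switch to Deep (4 → 6). Not NE.
(Thorough, Light): Bailey can switch to Thorough (9 → 10). Not NE.
(Thorough, Normal): Alex can switch to Normal (1 → 8). Not NE.
(Thorough, Thorough): Alex can switch to Normal (2 → 4). Not NE.
(The remaining 3 profiles each have a profitable deviation by the same check.)

This game has no pure Nash equilibrium.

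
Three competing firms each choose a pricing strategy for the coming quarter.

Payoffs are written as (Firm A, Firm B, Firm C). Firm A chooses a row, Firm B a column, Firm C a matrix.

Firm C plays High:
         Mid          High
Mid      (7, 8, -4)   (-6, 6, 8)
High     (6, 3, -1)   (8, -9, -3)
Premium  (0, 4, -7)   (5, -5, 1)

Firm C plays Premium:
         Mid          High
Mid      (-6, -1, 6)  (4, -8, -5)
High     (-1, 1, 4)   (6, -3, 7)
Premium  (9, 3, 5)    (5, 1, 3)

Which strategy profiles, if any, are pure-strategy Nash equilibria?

For each strategy profile, look for a profitable unilateral deviation.
(Mid, Mid, High): Firm C can switch to Premium (-4 → 6). Not NE.
(Mid, Mid, Premium): Firm A can switch to High (-6 → -1). Not NE.
(Mid, High, High): Firm A can switch to High (-6 → 8). Not NE.
(Mid, High, Premium): Firm A can switch to High (4 → 6). Not NE.
(High, Mid, High): Firm A can switch to Mid (6 → 7). Not NE.
(High, Mid, Premium): Firm A can switch to Premium (-1 → 9). Not NE.
(Premium, Mid, Premium): Firm A gets 9, best alternative -1; Firm B gets 3, best alternative 1; Firm C gets 5, best alternative -7. No profitable deviation — NE.
(The remaining 5 profiles each have a profitable deviation by the same check.)

The unique pure-strategy Nash equilibrium is (Premium, Mid, Premium).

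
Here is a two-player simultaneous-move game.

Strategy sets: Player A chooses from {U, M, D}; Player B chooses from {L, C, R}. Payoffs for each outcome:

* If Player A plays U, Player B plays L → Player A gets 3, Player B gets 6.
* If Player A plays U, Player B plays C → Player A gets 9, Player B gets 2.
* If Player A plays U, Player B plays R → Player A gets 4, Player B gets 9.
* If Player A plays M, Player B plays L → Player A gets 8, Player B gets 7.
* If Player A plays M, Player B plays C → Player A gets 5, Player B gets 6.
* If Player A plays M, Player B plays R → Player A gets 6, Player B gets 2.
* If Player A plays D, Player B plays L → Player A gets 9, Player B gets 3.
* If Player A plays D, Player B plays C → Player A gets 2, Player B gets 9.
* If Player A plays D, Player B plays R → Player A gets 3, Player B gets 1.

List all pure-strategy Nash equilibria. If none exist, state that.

Player A against L: payoffs 3, 8, 9 → best response D.
Player A against C: payoffs 9, 5, 2 → best response U.
Player A against R: payoffs 4, 6, 3 → best response M.
Player B against U: payoffs 6, 2, 9 → best response R.
Player B against M: payoffs 7, 6, 2 → best response L.
Player B against D: payoffs 3, 9, 1 → best response C.
No profile is a mutual best response for all players.

This game has no pure Nash equilibrium.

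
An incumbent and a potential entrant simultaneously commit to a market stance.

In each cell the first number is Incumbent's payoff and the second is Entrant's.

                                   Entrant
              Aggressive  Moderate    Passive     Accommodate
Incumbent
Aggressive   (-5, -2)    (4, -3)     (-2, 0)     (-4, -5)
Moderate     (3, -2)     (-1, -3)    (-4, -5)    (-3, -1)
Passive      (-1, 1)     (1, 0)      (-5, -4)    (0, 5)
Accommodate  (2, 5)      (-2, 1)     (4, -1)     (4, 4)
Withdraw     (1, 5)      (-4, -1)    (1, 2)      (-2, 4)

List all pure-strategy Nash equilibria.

none

(Aggressive, Aggressive): Incumbent can switch to Moderate (-5 → 3). Not NE.
(Aggressive, Moderate): Entrant can switch to Aggressive (-3 → -2). Not NE.
(Aggressive, Passive): Incumbent can switch to Accommodate (-2 → 4). Not NE.
(Aggressive, Accommodate): Incumbent can switch to Moderate (-4 → -3). Not NE.
(Moderate, Aggressive): Entrant can switch to Accommodate (-2 → -1). Not NE.
(Moderate, Moderate): Incumbent can switch to Aggressive (-1 → 4). Not NE.
(The remaining 14 profiles each have a profitable deviation by the same check.)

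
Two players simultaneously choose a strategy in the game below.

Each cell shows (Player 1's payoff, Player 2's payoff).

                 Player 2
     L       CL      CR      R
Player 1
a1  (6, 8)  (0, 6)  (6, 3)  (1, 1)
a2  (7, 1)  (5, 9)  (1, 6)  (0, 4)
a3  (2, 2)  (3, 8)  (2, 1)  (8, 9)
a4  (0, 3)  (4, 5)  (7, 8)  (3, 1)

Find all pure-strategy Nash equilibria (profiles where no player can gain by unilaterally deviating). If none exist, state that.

The pure Nash equilibria are (a2, CL); (a3, R); (a4, CR).

(a1, L): Player 1 can switch to a2 (6 → 7). Not NE.
(a1, CL): Player 1 can switch to a2 (0 → 5). Not NE.
(a1, CR): Player 1 can switch to a4 (6 → 7). Not NE.
(a1, R): Player 1 can switch to a3 (1 → 8). Not NE.
(a2, L): Player 2 can switch to CL (1 → 9). Not NE.
(a2, CL): Player 1 gets 5, best alternative 4; Player 2 gets 9, best alternative 6. No profitable deviation — NE.
(a2, CR): Player 1 can switch to a1 (1 → 6). Not NE.
(a2, R): Player 1 can switch to a1 (0 → 1). Not NE.
(a3, L): Player 1 can switch to a1 (2 → 6). Not NE.
(a3, CL): Player 1 can switch to a2 (3 → 5). Not NE.
(a3, CR): Player 1 can switch to a1 (2 → 6). Not NE.
(a3, R): Player 1 gets 8, best alternative 3; Player 2 gets 9, best alternative 8. No profitable deviation — NE.
(a4, L): Player 1 can switch to a1 (0 → 6). Not NE.
(a4, CL): Player 1 can switch to a2 (4 → 5). Not NE.
(a4, CR): Player 1 gets 7, best alternative 6; Player 2 gets 8, best alternative 5. No profitable deviation — NE.
(The remaining 1 profile has a profitable deviation by the same check.)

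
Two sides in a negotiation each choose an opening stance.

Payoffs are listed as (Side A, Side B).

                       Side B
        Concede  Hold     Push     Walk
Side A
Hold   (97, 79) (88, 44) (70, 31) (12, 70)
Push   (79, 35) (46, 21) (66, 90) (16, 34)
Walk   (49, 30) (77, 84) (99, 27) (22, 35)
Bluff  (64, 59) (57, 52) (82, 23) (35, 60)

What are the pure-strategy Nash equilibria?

Pure-strategy Nash equilibria: (Hold, Concede), (Bluff, Walk)

(Hold, Concede): Side A gets 97, best alternative 79; Side B gets 79, best alternative 70. No profitable deviation — NE.
(Hold, Hold): Side B can switch to Concede (44 → 79). Not NE.
(Hold, Push): Side A can switch to Walk (70 → 99). Not NE.
(Hold, Walk): Side A can switch to Push (12 → 16). Not NE.
(Push, Concede): Side A can switch to Hold (79 → 97). Not NE.
(Push, Hold): Side A can switch to Hold (46 → 88). Not NE.
(Push, Push): Side A can switch to Hold (66 → 70). Not NE.
(Bluff, Walk): Side A gets 35, best alternative 22; Side B gets 60, best alternative 59. No profitable deviation — NE.
(The remaining 8 profiles each have a profitable deviation by the same check.)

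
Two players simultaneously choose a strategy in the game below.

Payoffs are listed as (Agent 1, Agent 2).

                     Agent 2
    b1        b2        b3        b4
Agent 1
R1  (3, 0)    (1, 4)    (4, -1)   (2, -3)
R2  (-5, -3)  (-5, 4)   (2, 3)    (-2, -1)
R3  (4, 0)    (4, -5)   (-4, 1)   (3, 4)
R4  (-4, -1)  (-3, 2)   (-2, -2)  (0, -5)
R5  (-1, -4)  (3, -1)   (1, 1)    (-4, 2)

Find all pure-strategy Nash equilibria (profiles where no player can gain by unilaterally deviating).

Check each profile: it is a Nash equilibrium iff no player can strictly gain by switching unilaterally.
(R1, b1): Agent 1 can switch to R3 (3 → 4). Not NE.
(R1, b2): Agent 1 can switch to R3 (1 → 4). Not NE.
(R1, b3): Agent 2 can switch to b1 (-1 → 0). Not NE.
(R1, b4): Agent 1 can switch to R3 (2 → 3). Not NE.
(R2, b1): Agent 1 can switch to R1 (-5 → 3). Not NE.
(R2, b2): Agent 1 can switch to R1 (-5 → 1). Not NE.
(R3, b4): Agent 1 gets 3, best alternative 2; Agent 2 gets 4, best alternative 1. No profitable deviation — NE.
(The remaining 13 profiles each have a profitable deviation by the same check.)

Pure NE: (R3, b4)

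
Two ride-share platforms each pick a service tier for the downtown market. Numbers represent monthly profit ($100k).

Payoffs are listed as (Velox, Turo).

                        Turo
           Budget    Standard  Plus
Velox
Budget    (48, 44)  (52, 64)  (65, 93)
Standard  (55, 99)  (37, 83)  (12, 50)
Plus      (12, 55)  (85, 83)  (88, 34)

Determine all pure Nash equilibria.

Pure-strategy Nash equilibria: (Standard, Budget) and (Plus, Standard)

Velox against Budget: payoffs 48, 55, 12 → best response Standard.
Velox against Standard: payoffs 52, 37, 85 → best response Plus.
Velox against Plus: payoffs 65, 12, 88 → best response Plus.
Turo against Budget: payoffs 44, 64, 93 → best response Plus.
Turo against Standard: payoffs 99, 83, 50 → best response Budget.
Turo against Plus: payoffs 55, 83, 34 → best response Standard.
Mutual best responses: (Standard, Budget); (Plus, Standard).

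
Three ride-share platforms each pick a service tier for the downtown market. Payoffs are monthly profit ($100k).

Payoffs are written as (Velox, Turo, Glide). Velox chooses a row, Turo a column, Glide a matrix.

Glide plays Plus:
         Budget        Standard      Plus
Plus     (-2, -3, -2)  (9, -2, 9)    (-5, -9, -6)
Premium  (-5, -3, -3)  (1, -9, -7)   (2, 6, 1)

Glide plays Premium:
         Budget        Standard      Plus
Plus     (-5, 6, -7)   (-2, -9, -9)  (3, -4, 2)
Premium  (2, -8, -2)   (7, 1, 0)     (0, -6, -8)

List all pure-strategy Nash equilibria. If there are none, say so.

The pure Nash equilibria are (Plus, Standard, Plus), (Premium, Standard, Premium), (Premium, Plus, Plus).

(Plus, Budget, Plus): Turo can switch to Standard (-3 → -2). Not NE.
(Plus, Budget, Premium): Velox can switch to Premium (-5 → 2). Not NE.
(Plus, Standard, Plus): Velox gets 9, best alternative 1; Turo gets -2, best alternative -3; Glide gets 9, best alternative -9. No profitable deviation — NE.
(Plus, Standard, Premium): Velox can switch to Premium (-2 → 7). Not NE.
(Plus, Plus, Plus): Velox can switch to Premium (-5 → 2). Not NE.
(Plus, Plus, Premium): Turo can switch to Budget (-4 → 6). Not NE.
(Premium, Budget, Plus): Velox can switch to Plus (-5 → -2). Not NE.
(Premium, Budget, Premium): Turo can switch to Standard (-8 → 1). Not NE.
(Premium, Standard, Plus): Velox can switch to Plus (1 → 9). Not NE.
(Premium, Standard, Premium): Velox gets 7, best alternative -2; Turo gets 1, best alternative -6; Glide gets 0, best alternative -7. No profitable deviation — NE.
(Premium, Plus, Plus): Velox gets 2, best alternative -5; Turo gets 6, best alternative -3; Glide gets 1, best alternative -8. No profitable deviation — NE.
(Premium, Plus, Premium): Velox can switch to Plus (0 → 3). Not NE.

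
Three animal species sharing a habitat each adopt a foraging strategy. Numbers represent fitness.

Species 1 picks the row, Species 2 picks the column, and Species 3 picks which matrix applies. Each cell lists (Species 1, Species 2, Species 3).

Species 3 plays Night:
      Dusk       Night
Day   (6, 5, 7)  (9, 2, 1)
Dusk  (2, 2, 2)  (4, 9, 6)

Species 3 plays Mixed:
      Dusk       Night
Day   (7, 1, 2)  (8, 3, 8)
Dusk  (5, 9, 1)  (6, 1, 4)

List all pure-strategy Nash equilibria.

(Day, Dusk, Night): Species 1 gets 6, best alternative 2; Species 2 gets 5, best alternative 2; Species 3 gets 7, best alternative 2. No profitable deviation — NE.
(Day, Dusk, Mixed): Species 2 can switch to Night (1 → 3). Not NE.
(Day, Night, Night): Species 2 can switch to Dusk (2 → 5). Not NE.
(Day, Night, Mixed): Species 1 gets 8, best alternative 6; Species 2 gets 3, best alternative 1; Species 3 gets 8, best alternative 1. No profitable deviation — NE.
(Dusk, Dusk, Night): Species 1 can switch to Day (2 → 6). Not NE.
(Dusk, Dusk, Mixed): Species 1 can switch to Day (5 → 7). Not NE.
(Dusk, Night, Night): Species 1 can switch to Day (4 → 9). Not NE.
(Dusk, Night, Mixed): Species 1 can switch to Day (6 → 8). Not NE.

(Day, Dusk, Night) and (Day, Night, Mixed)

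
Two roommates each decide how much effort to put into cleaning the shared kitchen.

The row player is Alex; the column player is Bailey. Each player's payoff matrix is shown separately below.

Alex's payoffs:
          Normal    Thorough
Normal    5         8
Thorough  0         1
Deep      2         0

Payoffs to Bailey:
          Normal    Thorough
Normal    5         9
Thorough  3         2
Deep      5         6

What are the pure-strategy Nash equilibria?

Alex against Normal: payoffs 5, 0, 2 → best response Normal.
Alex against Thorough: payoffs 8, 1, 0 → best response Normal.
Bailey against Normal: payoffs 5, 9 → best response Thorough.
Bailey against Thorough: payoffs 3, 2 → best response Normal.
Bailey against Deep: payoffs 5, 6 → best response Thorough.
Mutual best responses: (Normal, Thorough).

The unique pure-strategy Nash equilibrium is (Normal, Thorough).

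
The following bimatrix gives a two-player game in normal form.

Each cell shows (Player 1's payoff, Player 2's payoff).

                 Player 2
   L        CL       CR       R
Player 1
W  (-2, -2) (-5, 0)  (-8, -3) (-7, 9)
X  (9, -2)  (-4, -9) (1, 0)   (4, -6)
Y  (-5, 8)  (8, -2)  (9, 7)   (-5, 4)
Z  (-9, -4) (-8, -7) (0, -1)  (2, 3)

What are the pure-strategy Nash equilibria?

There is no pure-strategy Nash equilibrium.

(W, L): Player 1 can switch to X (-2 → 9). Not NE.
(W, CL): Player 1 can switch to X (-5 → -4). Not NE.
(W, CR): Player 1 can switch to X (-8 → 1). Not NE.
(W, R): Player 1 can switch to X (-7 → 4). Not NE.
(X, L): Player 2 can switch to CR (-2 → 0). Not NE.
(X, CL): Player 1 can switch to Y (-4 → 8). Not NE.
(X, CR): Player 1 can switch to Y (1 → 9). Not NE.
(X, R): Player 2 can switch to L (-6 → -2). Not NE.
(The remaining 8 profiles each have a profitable deviation by the same check.)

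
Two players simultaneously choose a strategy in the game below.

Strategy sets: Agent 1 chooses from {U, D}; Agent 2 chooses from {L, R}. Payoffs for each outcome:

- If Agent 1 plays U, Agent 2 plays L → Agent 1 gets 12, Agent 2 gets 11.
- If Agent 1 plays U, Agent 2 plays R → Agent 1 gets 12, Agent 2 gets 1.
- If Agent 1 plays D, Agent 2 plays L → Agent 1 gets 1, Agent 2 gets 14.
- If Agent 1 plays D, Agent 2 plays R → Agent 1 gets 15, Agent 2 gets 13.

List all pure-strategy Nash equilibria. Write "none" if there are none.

(U, L)

For each player, find the best response to each opponent profile; mutual best responses are the pure NE.
Agent 1 against L: payoffs 12, 1 → best response U.
Agent 1 against R: payoffs 12, 15 → best response D.
Agent 2 against U: payoffs 11, 1 → best response L.
Agent 2 against D: payoffs 14, 13 → best response L.
Mutual best responses: (U, L).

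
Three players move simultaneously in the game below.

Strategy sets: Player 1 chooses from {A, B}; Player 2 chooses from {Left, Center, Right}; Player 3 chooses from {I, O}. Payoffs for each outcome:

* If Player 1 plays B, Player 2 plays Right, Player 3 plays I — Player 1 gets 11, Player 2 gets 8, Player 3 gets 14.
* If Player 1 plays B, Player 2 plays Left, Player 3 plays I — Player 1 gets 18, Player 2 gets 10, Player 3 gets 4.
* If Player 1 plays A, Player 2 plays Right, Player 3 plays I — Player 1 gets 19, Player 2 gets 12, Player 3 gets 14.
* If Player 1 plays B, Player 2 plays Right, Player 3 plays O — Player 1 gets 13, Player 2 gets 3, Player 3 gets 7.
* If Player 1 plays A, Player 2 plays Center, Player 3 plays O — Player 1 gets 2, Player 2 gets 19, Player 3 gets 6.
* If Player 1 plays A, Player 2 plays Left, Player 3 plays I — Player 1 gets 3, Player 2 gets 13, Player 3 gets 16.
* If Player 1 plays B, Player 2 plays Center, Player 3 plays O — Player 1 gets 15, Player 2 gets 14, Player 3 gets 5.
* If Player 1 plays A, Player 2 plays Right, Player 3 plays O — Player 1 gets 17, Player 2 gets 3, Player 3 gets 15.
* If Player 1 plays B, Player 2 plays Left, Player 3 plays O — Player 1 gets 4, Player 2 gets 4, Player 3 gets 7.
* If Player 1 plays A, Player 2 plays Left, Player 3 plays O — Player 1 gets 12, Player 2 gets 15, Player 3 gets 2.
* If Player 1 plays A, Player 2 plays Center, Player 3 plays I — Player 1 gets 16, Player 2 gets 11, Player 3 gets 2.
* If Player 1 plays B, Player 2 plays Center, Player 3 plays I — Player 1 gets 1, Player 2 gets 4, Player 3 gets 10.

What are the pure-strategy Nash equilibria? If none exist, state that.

(A, Left, I): Player 1 can switch to B (3 → 18). Not NE.
(A, Left, O): Player 2 can switch to Center (15 → 19). Not NE.
(A, Center, I): Player 2 can switch to Left (11 → 13). Not NE.
(A, Center, O): Player 1 can switch to B (2 → 15). Not NE.
(A, Right, I): Player 2 can switch to Left (12 → 13). Not NE.
(A, Right, O): Player 2 can switch to Left (3 → 15). Not NE.
(B, Left, I): Player 3 can switch to O (4 → 7). Not NE.
(B, Left, O): Player 1 can switch to A (4 → 12). Not NE.
(B, Center, I): Player 1 can switch to A (1 → 16). Not NE.
(B, Center, O): Player 3 can switch to I (5 → 10). Not NE.
(The remaining 2 profiles each have a profitable deviation by the same check.)

No pure-strategy Nash equilibrium.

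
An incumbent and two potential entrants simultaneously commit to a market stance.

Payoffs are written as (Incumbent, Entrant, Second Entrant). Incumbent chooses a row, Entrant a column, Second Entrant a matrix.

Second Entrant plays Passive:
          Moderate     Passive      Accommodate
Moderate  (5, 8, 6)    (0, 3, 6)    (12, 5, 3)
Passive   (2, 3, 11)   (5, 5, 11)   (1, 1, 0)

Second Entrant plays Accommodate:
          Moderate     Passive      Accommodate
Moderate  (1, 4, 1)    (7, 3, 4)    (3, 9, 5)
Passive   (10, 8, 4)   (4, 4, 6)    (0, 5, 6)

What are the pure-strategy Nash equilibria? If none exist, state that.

The pure Nash equilibria are (Moderate, Moderate, Passive); (Moderate, Accommodate, Accommodate); (Passive, Passive, Passive).

(Moderate, Moderate, Passive): Incumbent gets 5, best alternative 2; Entrant gets 8, best alternative 5; Second Entrant gets 6, best alternative 1. No profitable deviation — NE.
(Moderate, Moderate, Accommodate): Incumbent can switch to Passive (1 → 10). Not NE.
(Moderate, Passive, Passive): Incumbent can switch to Passive (0 → 5). Not NE.
(Moderate, Passive, Accommodate): Entrant can switch to Moderate (3 → 4). Not NE.
(Moderate, Accommodate, Passive): Entrant can switch to Moderate (5 → 8). Not NE.
(Moderate, Accommodate, Accommodate): Incumbent gets 3, best alternative 0; Entrant gets 9, best alternative 4; Second Entrant gets 5, best alternative 3. No profitable deviation — NE.
(Passive, Moderate, Passive): Incumbent can switch to Moderate (2 → 5). Not NE.
(Passive, Moderate, Accommodate): Second Entrant can switch to Passive (4 → 11). Not NE.
(Passive, Passive, Passive): Incumbent gets 5, best alternative 0; Entrant gets 5, best alternative 3; Second Entrant gets 11, best alternative 6. No profitable deviation — NE.
(Passive, Passive, Accommodate): Incumbent can switch to Moderate (4 → 7). Not NE.
(Passive, Accommodate, Passive): Incumbent can switch to Moderate (1 → 12). Not NE.
(The remaining 1 profile has a profitable deviation by the same check.)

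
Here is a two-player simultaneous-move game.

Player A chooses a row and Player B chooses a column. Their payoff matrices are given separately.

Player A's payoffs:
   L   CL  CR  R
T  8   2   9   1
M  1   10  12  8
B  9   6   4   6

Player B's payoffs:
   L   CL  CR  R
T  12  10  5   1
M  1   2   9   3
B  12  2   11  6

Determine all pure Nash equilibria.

The pure Nash equilibria are (M, CR); (B, L).

(T, L): Player A can switch to B (8 → 9). Not NE.
(T, CL): Player A can switch to M (2 → 10). Not NE.
(T, CR): Player A can switch to M (9 → 12). Not NE.
(T, R): Player A can switch to M (1 → 8). Not NE.
(M, L): Player A can switch to T (1 → 8). Not NE.
(M, CL): Player B can switch to CR (2 → 9). Not NE.
(M, CR): Player A gets 12, best alternative 9; Player B gets 9, best alternative 3. No profitable deviation — NE.
(M, R): Player B can switch to CR (3 → 9). Not NE.
(B, L): Player A gets 9, best alternative 8; Player B gets 12, best alternative 11. No profitable deviation — NE.
(B, CL): Player A can switch to M (6 → 10). Not NE.
(B, CR): Player A can switch to T (4 → 9). Not NE.
(B, R): Player A can switch to M (6 → 8). Not NE.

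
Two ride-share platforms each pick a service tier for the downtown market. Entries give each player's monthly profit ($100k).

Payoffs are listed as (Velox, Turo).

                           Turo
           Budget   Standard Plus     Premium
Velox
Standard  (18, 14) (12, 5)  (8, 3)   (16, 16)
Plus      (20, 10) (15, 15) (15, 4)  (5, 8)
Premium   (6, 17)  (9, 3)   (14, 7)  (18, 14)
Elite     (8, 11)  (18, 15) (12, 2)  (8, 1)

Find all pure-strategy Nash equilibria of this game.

Pure NE: (Elite, Standard)

(Standard, Budget): Velox can switch to Plus (18 → 20). Not NE.
(Standard, Standard): Velox can switch to Plus (12 → 15). Not NE.
(Standard, Plus): Velox can switch to Plus (8 → 15). Not NE.
(Standard, Premium): Velox can switch to Premium (16 → 18). Not NE.
(Plus, Budget): Turo can switch to Standard (10 → 15). Not NE.
(Plus, Standard): Velox can switch to Elite (15 → 18). Not NE.
(Plus, Plus): Turo can switch to Budget (4 → 10). Not NE.
(Plus, Premium): Velox can switch to Standard (5 → 16). Not NE.
(Premium, Budget): Velox can switch to Standard (6 → 18). Not NE.
(Premium, Standard): Velox can switch to Standard (9 → 12). Not NE.
(Elite, Standard): Velox gets 18, best alternative 15; Turo gets 15, best alternative 11. No profitable deviation — NE.
(The remaining 5 profiles each have a profitable deviation by the same check.)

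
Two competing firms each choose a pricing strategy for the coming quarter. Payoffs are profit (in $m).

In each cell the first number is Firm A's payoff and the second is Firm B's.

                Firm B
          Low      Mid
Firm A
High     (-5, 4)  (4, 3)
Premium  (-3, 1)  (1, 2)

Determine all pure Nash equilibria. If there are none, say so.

Firm A against Low: payoffs -5, -3 → best response Premium.
Firm A against Mid: payoffs 4, 1 → best response High.
Firm B against High: payoffs 4, 3 → best response Low.
Firm B against Premium: payoffs 1, 2 → best response Mid.
No profile is a mutual best response for all players.

There is no pure-strategy Nash equilibrium.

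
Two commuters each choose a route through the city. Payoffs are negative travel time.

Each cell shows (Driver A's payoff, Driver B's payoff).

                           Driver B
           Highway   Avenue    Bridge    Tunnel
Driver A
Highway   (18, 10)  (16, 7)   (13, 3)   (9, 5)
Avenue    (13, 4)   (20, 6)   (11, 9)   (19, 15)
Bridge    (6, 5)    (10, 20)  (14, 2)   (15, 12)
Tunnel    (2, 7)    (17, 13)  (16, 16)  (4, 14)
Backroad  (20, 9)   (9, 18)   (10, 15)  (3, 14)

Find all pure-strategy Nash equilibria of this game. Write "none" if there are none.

For each player, find the best response to each opponent profile; mutual best responses are the pure NE.
Driver A against Highway: payoffs 18, 13, 6, 2, 20 → best response Backroad.
Driver A against Avenue: payoffs 16, 20, 10, 17, 9 → best response Avenue.
Driver A against Bridge: payoffs 13, 11, 14, 16, 10 → best response Tunnel.
Driver A against Tunnel: payoffs 9, 19, 15, 4, 3 → best response Avenue.
Driver B against Highway: payoffs 10, 7, 3, 5 → best response Highway.
Driver B against Avenue: payoffs 4, 6, 9, 15 → best response Tunnel.
Driver B against Bridge: payoffs 5, 20, 2, 12 → best response Avenue.
Driver B against Tunnel: payoffs 7, 13, 16, 14 → best response Bridge.
Driver B against Backroad: payoffs 9, 18, 15, 14 → best response Avenue.
Mutual best responses: (Avenue, Tunnel); (Tunnel, Bridge).

Pure-strategy Nash equilibria: (Avenue, Tunnel); (Tunnel, Bridge)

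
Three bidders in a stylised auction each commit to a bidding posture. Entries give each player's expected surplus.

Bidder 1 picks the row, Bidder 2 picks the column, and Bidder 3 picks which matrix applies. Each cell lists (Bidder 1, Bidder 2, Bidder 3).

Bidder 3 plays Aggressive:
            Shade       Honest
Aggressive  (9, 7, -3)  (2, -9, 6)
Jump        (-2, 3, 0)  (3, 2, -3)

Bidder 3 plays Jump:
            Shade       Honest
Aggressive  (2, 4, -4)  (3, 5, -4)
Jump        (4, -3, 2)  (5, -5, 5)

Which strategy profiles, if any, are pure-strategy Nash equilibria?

For each strategy profile, look for a profitable unilateral deviation.
(Aggressive, Shade, Aggressive): Bidder 1 gets 9, best alternative -2; Bidder 2 gets 7, best alternative -9; Bidder 3 gets -3, best alternative -4. No profitable deviation — NE.
(Aggressive, Shade, Jump): Bidder 1 can switch to Jump (2 → 4). Not NE.
(Aggressive, Honest, Aggressive): Bidder 1 can switch to Jump (2 → 3). Not NE.
(Aggressive, Honest, Jump): Bidder 1 can switch to Jump (3 → 5). Not NE.
(Jump, Shade, Aggressive): Bidder 1 can switch to Aggressive (-2 → 9). Not NE.
(Jump, Shade, Jump): Bidder 1 gets 4, best alternative 2; Bidder 2 gets -3, best alternative -5; Bidder 3 gets 2, best alternative 0. No profitable deviation — NE.
(Jump, Honest, Aggressive): Bidder 2 can switch to Shade (2 → 3). Not NE.
(Jump, Honest, Jump): Bidder 2 can switch to Shade (-5 → -3). Not NE.

Pure-strategy Nash equilibria: (Aggressive, Shade, Aggressive), (Jump, Shade, Jump)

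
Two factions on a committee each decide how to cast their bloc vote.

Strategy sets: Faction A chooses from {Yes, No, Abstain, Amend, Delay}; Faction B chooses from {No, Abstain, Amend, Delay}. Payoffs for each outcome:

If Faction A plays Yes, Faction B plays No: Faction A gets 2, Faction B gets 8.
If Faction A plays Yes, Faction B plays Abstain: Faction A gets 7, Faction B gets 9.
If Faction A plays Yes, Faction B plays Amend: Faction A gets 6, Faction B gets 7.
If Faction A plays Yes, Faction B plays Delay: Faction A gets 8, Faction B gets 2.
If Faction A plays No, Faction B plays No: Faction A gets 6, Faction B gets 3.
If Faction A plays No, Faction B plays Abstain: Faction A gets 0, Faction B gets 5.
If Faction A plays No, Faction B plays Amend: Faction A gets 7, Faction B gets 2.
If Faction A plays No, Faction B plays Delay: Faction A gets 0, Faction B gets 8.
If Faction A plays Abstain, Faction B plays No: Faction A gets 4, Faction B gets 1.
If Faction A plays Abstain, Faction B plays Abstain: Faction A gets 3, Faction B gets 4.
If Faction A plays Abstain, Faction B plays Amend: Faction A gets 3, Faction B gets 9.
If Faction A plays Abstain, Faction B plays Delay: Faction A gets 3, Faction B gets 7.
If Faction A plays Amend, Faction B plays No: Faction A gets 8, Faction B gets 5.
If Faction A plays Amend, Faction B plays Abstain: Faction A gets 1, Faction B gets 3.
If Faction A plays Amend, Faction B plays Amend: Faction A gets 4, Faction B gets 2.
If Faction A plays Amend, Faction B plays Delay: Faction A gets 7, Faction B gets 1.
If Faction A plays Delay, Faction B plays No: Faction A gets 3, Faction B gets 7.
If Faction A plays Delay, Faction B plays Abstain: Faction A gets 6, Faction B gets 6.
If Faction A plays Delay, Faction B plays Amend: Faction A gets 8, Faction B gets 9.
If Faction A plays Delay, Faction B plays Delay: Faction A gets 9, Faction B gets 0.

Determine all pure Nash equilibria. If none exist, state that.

(Yes, Abstain), (Amend, No), (Delay, Amend)

Mark each player's best response to every combination of opponents' strategies; a profile where every player is best-responding is a pure Nash equilibrium.
Faction A against No: payoffs 2, 6, 4, 8, 3 → best response Amend.
Faction A against Abstain: payoffs 7, 0, 3, 1, 6 → best response Yes.
Faction A against Amend: payoffs 6, 7, 3, 4, 8 → best response Delay.
Faction A against Delay: payoffs 8, 0, 3, 7, 9 → best response Delay.
Faction B against Yes: payoffs 8, 9, 7, 2 → best response Abstain.
Faction B against No: payoffs 3, 5, 2, 8 → best response Delay.
Faction B against Abstain: payoffs 1, 4, 9, 7 → best response Amend.
Faction B against Amend: payoffs 5, 3, 2, 1 → best response No.
Faction B against Delay: payoffs 7, 6, 9, 0 → best response Amend.
Mutual best responses: (Yes, Abstain); (Amend, No); (Delay, Amend).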